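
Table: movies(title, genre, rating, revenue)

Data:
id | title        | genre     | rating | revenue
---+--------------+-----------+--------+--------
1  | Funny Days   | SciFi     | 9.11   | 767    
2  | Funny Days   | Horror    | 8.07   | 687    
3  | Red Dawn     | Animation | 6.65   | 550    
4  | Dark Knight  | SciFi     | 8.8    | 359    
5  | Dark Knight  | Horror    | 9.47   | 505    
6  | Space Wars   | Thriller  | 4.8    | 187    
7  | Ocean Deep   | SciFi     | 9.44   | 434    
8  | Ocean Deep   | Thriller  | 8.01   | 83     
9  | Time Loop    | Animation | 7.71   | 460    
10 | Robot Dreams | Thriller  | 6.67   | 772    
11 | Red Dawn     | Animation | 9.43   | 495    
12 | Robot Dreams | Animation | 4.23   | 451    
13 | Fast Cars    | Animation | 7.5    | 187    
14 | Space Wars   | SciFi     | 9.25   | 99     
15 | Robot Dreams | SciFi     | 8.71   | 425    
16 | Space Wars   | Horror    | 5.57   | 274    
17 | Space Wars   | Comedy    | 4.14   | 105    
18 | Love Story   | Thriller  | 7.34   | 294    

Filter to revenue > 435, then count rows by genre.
SELECT genre, COUNT(*)
FROM movies
WHERE revenue > 435
GROUP BY genre

Note: WHERE filters rows before grouping.

Result:
  Animation: 4
  Horror: 2
  SciFi: 1
  Thriller: 1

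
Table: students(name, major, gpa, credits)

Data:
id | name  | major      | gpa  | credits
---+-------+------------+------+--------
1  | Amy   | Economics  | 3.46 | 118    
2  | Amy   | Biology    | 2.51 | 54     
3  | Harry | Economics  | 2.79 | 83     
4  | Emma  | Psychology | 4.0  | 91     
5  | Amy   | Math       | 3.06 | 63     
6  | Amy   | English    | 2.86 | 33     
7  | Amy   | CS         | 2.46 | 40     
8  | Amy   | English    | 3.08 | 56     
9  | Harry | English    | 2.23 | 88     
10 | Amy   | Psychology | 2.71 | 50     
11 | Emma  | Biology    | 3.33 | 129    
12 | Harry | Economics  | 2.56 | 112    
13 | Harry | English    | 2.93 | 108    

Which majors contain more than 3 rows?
SELECT major, COUNT(*) as cnt
FROM students
GROUP BY major
HAVING COUNT(*) > 3

Result:
  English: 4

Note: HAVING filters groups after aggregation, WHERE filters rows before.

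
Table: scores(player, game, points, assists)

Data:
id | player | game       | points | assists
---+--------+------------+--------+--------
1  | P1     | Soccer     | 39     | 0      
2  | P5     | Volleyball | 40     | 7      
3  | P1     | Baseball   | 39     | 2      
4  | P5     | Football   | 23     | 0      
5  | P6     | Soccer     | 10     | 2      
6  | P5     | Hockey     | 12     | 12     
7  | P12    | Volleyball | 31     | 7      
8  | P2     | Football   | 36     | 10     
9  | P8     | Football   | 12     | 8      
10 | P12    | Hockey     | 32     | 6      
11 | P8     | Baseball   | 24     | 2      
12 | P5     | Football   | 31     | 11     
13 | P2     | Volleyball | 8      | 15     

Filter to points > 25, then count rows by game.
SELECT game, COUNT(*)
FROM scores
WHERE points > 25
GROUP BY game

Note: WHERE filters rows before grouping.

Result:
  Baseball: 1
  Football: 2
  Hockey: 1
  Soccer: 1
  Volleyball: 2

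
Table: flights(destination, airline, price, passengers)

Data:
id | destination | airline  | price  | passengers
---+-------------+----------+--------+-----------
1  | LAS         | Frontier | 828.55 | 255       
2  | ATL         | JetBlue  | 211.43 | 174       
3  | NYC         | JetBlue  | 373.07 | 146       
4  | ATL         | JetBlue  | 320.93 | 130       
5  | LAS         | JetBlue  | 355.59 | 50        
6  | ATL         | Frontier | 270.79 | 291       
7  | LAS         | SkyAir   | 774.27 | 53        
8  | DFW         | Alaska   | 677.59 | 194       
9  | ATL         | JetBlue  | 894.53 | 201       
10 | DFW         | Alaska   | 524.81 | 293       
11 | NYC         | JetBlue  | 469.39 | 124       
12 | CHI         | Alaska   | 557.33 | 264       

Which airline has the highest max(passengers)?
SELECT airline, MAX(passengers) as val
FROM flights
GROUP BY airline
ORDER BY val DESC
LIMIT 1

Result: Alaska with max(passengers) = 293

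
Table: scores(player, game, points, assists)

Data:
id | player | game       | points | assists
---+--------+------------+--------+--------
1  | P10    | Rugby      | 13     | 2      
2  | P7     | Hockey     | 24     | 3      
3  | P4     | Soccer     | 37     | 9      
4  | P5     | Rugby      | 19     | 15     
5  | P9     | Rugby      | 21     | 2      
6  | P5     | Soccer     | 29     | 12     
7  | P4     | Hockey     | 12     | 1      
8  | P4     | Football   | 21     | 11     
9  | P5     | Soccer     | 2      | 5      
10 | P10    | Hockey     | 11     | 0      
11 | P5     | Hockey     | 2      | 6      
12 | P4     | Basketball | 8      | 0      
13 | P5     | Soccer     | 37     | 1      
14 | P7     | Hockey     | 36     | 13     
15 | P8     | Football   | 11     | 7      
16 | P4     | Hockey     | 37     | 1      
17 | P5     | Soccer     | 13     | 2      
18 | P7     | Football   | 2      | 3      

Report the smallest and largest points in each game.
SELECT game, MIN(points), MAX(points)
FROM scores
GROUP BY game

Result:
  Basketball: min=8, max=8
  Football: min=2, max=21
  Hockey: min=2, max=37
  Rugby: min=13, max=21
  Soccer: min=2, max=37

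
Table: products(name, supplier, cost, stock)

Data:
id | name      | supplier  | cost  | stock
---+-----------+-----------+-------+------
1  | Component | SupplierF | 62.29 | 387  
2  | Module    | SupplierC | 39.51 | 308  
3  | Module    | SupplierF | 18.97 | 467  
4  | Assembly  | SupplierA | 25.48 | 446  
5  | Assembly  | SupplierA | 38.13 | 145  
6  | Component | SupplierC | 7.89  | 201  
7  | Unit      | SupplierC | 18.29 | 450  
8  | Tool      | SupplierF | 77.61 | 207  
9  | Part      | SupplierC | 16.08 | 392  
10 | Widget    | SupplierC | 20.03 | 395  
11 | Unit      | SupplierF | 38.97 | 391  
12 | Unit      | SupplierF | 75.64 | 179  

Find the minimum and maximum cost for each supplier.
SELECT supplier, MIN(cost), MAX(cost)
FROM products
GROUP BY supplier

Result:
  SupplierA: min=25.48, max=38.13
  SupplierC: min=7.89, max=39.51
  SupplierF: min=18.97, max=77.61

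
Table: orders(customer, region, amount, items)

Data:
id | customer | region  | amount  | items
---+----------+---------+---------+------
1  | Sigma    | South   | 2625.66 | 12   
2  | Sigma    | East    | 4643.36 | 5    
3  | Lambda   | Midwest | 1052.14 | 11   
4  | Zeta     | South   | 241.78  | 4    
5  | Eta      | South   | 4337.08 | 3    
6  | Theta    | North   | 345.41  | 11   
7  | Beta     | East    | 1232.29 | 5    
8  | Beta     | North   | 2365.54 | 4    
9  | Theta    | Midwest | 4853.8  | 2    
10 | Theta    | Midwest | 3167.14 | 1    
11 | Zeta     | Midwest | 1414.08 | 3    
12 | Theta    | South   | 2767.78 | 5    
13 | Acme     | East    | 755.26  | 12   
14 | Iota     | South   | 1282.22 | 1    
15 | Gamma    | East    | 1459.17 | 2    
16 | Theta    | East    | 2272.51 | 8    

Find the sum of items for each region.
SELECT region, SUM(items) as result
FROM orders
GROUP BY region

Result:
  East: 32
  Midwest: 17
  North: 15
  South: 25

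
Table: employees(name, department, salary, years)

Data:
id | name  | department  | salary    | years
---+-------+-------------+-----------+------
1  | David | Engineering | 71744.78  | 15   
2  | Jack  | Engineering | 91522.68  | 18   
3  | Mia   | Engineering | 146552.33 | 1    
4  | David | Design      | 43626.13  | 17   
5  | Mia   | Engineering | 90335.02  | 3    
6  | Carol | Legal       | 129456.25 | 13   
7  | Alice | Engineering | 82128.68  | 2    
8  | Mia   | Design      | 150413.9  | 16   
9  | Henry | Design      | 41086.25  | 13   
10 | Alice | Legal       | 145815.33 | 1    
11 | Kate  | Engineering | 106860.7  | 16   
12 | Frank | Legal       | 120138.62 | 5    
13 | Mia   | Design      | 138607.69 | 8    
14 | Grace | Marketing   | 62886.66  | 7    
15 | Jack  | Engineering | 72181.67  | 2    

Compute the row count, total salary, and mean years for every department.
SELECT department,
       COUNT(*) as cnt,
       SUM(salary) as total_salary,
       AVG(years) as avg_years
FROM employees
GROUP BY department

Result:
  Design: 4 records, 373733.97 total salary, 13.50 avg years
  Engineering: 7 records, 661325.86 total salary, 8.14 avg years
  Legal: 3 records, 395410.20 total salary, 6.33 avg years
  Marketing: 1 records, 62886.66 total salary, 7.00 avg years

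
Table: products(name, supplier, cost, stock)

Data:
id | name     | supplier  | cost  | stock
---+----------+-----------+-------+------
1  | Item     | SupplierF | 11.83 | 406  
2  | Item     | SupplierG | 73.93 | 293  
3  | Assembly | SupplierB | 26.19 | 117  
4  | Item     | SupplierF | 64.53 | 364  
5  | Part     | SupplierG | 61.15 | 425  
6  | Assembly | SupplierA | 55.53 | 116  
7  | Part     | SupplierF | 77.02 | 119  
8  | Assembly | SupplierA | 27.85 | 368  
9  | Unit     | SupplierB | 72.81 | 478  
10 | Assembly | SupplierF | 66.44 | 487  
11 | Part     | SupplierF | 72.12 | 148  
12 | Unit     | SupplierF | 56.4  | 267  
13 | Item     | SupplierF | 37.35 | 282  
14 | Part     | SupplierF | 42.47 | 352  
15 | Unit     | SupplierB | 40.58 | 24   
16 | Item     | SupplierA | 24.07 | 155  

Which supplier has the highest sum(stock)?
SELECT supplier, SUM(stock) as val
FROM products
GROUP BY supplier
ORDER BY val DESC
LIMIT 1

Result: SupplierF with sum(stock) = 2425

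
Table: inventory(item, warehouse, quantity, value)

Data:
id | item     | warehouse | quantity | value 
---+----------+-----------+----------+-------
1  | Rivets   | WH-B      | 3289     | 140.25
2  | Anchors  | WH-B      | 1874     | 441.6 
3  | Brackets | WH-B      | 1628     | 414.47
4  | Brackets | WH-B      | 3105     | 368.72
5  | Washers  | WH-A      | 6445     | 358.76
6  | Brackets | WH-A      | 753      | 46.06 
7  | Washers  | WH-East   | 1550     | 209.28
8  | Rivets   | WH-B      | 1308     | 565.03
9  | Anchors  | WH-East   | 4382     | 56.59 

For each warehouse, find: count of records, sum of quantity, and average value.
SELECT warehouse,
       COUNT(*) as cnt,
       SUM(quantity) as total_quantity,
       AVG(value) as avg_value
FROM inventory
GROUP BY warehouse

Result:
  WH-A: 2 records, 7198 total quantity, 202.41 avg value
  WH-B: 5 records, 11204 total quantity, 386.01 avg value
  WH-East: 2 records, 5932 total quantity, 132.94 avg value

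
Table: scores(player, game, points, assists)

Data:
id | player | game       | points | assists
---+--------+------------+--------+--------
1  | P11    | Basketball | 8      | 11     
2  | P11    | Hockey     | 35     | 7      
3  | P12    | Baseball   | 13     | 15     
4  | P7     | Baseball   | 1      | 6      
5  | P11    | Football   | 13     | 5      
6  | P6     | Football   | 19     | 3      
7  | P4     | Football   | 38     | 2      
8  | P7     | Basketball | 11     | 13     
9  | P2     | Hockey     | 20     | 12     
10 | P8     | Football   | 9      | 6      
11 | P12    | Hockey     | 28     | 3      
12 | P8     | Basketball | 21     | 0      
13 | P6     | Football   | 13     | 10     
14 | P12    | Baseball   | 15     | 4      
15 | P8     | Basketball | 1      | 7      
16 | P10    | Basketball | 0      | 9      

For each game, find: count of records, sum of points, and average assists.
SELECT game,
       COUNT(*) as cnt,
       SUM(points) as total_points,
       AVG(assists) as avg_assists
FROM scores
GROUP BY game

Result:
  Baseball: 3 records, 29 total points, 8.33 avg assists
  Basketball: 5 records, 41 total points, 8.00 avg assists
  Football: 5 records, 92 total points, 5.20 avg assists
  Hockey: 3 records, 83 total points, 7.33 avg assists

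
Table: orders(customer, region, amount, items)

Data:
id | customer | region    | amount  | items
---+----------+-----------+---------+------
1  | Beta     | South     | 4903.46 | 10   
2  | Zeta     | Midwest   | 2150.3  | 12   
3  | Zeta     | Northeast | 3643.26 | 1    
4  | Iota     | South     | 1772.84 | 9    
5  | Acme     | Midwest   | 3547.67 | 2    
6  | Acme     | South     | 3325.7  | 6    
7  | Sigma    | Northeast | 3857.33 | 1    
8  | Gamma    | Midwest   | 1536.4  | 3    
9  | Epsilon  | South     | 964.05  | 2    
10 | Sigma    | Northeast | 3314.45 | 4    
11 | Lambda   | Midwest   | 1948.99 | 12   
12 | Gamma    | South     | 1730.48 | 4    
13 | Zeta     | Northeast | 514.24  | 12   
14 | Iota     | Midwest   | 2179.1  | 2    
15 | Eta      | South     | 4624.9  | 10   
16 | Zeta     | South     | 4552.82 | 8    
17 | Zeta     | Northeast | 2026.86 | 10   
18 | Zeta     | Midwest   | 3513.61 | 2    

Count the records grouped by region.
SELECT region, COUNT(*) as count
FROM orders
GROUP BY region

Result:
  Midwest: 6
  Northeast: 5
  South: 7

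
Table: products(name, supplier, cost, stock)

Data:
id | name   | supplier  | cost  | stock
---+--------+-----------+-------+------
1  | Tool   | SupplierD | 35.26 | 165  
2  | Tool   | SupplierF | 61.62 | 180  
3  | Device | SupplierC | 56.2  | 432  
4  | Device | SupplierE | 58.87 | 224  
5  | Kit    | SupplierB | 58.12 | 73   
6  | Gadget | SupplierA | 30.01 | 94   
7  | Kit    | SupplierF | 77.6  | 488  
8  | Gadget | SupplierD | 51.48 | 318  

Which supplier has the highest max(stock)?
SELECT supplier, MAX(stock) as val
FROM products
GROUP BY supplier
ORDER BY val DESC
LIMIT 1

Result: SupplierF with max(stock) = 488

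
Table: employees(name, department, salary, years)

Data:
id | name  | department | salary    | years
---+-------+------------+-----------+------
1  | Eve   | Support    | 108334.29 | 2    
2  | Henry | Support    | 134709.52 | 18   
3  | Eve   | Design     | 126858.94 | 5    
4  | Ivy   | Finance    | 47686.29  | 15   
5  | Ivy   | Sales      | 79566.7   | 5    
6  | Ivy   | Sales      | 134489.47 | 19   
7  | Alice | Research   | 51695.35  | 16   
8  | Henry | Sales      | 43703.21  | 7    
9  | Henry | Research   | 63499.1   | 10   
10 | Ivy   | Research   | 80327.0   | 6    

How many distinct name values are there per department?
SELECT department, COUNT(DISTINCT name)
FROM employees
GROUP BY department

Result:
  Design: 1 distinct
  Finance: 1 distinct
  Research: 3 distinct
  Sales: 2 distinct
  Support: 2 distinct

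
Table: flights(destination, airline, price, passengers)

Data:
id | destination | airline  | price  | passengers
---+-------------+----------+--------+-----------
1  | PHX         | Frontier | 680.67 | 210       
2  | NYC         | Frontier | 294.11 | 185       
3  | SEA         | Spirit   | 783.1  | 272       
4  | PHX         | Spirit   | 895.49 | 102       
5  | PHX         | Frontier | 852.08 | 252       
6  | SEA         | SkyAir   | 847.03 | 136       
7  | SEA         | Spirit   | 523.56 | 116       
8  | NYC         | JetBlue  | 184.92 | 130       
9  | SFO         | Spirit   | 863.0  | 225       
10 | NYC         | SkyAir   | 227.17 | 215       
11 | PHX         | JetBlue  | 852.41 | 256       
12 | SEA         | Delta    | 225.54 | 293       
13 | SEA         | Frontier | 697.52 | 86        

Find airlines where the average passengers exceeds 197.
SELECT airline, AVG(passengers)
FROM flights
GROUP BY airline
HAVING AVG(passengers) > 197

Result:
  Delta: avg=293.00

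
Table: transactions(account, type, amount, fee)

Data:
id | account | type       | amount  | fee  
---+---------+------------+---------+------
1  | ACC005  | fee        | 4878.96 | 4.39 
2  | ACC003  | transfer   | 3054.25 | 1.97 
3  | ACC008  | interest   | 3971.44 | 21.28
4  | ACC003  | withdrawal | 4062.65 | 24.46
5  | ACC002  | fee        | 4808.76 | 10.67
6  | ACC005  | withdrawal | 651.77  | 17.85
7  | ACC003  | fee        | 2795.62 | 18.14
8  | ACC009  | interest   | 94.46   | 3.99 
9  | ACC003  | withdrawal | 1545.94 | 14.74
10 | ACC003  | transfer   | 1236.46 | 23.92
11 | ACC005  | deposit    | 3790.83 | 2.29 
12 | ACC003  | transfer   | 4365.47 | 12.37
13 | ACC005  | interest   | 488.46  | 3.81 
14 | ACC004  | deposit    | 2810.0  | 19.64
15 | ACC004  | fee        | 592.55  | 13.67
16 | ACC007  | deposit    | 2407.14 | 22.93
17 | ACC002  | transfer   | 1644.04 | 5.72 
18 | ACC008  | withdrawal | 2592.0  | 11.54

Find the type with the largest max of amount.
SELECT type, MAX(amount) as val
FROM transactions
GROUP BY type
ORDER BY val DESC
LIMIT 1

Result: fee with max(amount) = 4878.96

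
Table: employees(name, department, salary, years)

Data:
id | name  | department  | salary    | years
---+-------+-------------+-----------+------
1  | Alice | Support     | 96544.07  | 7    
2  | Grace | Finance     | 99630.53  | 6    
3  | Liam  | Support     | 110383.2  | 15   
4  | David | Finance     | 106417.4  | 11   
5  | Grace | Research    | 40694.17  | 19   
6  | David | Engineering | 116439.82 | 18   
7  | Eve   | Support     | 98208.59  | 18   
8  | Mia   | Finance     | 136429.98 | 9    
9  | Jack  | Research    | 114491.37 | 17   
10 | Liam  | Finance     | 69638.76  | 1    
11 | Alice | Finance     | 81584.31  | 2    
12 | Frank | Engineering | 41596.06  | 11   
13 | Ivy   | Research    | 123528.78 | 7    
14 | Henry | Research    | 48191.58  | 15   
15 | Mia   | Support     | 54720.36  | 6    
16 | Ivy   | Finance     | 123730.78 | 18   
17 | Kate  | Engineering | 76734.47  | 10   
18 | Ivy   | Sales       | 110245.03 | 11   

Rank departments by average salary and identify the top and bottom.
SELECT department, AVG(salary)
FROM employees
GROUP BY department
ORDER BY AVG(salary)

All groups:
  Engineering: 78256.78
  Research: 81726.48
  Support: 89964.06
  Finance: 102905.29
  Sales: 110245.03

Highest: Sales (110245.03)
Lowest: Engineering (78256.78)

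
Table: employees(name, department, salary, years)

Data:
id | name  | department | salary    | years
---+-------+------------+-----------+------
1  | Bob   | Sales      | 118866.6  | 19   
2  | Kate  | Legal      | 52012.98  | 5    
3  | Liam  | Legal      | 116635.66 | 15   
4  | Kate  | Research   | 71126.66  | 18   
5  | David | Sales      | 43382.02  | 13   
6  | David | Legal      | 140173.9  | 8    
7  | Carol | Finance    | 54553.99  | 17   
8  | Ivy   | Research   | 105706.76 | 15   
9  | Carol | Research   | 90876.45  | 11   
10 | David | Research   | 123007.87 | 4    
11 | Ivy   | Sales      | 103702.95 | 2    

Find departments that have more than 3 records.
SELECT department, COUNT(*) as cnt
FROM employees
GROUP BY department
HAVING COUNT(*) > 3

Result:
  Research: 4

Note: HAVING filters groups after aggregation, WHERE filters rows before.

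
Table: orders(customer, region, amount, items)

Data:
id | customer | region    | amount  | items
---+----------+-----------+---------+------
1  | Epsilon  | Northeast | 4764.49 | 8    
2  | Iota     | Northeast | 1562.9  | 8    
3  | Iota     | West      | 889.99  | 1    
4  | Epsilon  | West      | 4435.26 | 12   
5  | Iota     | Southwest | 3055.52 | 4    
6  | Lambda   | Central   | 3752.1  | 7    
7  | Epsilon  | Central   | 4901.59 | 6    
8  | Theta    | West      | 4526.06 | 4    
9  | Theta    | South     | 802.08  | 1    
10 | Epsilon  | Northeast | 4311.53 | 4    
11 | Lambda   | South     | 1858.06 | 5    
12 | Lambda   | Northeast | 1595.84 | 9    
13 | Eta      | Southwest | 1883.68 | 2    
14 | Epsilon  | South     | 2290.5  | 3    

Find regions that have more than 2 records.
SELECT region, COUNT(*) as cnt
FROM orders
GROUP BY region
HAVING COUNT(*) > 2

Result:
  Northeast: 4
  South: 3
  West: 3

Note: HAVING filters groups after aggregation, WHERE filters rows before.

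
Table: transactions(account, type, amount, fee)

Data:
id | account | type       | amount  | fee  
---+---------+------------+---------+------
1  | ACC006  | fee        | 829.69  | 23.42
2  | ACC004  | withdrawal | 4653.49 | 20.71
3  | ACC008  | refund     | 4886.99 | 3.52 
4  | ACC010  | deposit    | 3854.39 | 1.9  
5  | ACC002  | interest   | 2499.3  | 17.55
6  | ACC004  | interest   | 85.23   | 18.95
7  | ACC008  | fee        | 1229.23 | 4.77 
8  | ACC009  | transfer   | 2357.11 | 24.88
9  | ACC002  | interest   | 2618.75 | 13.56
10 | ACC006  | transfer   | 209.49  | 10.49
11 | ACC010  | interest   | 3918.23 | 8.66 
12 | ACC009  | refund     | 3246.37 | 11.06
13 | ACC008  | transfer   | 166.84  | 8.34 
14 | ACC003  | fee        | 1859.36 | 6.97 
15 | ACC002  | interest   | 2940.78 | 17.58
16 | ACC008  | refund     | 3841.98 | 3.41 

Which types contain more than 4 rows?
SELECT type, COUNT(*) as cnt
FROM transactions
GROUP BY type
HAVING COUNT(*) > 4

Result:
  interest: 5

Note: HAVING filters groups after aggregation, WHERE filters rows before.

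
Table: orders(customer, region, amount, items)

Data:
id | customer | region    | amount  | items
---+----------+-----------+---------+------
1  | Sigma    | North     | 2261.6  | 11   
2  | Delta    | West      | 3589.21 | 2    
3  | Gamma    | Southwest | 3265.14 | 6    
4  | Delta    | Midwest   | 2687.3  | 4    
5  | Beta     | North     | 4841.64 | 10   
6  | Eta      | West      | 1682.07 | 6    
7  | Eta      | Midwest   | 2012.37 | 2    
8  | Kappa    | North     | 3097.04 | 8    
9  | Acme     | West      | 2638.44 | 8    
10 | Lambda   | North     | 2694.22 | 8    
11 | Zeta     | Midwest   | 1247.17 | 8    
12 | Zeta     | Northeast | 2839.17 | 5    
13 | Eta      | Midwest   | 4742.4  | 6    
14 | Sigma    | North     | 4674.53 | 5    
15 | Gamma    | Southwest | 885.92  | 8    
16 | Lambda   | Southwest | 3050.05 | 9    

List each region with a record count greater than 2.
SELECT region, COUNT(*) as cnt
FROM orders
GROUP BY region
HAVING COUNT(*) > 2

Result:
  Midwest: 4
  North: 5
  Southwest: 3
  West: 3

Note: HAVING filters groups after aggregation, WHERE filters rows before.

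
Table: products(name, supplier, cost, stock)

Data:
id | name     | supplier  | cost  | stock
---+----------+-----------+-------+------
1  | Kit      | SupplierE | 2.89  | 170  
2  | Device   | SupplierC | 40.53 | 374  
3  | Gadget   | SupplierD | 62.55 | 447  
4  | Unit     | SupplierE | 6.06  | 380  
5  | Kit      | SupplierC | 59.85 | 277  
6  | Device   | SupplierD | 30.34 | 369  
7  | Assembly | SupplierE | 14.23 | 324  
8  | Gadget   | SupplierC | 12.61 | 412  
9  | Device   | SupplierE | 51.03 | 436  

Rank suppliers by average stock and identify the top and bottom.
SELECT supplier, AVG(stock)
FROM products
GROUP BY supplier
ORDER BY AVG(stock)

All groups:
  SupplierE: 327.50
  SupplierC: 354.33
  SupplierD: 408.00

Highest: SupplierD (408.00)
Lowest: SupplierE (327.50)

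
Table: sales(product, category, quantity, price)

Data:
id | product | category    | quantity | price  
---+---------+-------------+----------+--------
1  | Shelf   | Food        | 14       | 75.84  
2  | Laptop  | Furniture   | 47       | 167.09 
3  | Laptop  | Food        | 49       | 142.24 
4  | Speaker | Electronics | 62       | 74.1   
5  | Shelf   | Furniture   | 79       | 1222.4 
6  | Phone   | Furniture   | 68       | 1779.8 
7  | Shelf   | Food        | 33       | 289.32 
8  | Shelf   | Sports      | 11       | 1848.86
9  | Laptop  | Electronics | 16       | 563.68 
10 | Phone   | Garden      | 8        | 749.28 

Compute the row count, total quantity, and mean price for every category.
SELECT category,
       COUNT(*) as cnt,
       SUM(quantity) as total_quantity,
       AVG(price) as avg_price
FROM sales
GROUP BY category

Result:
  Electronics: 2 records, 78 total quantity, 318.89 avg price
  Food: 3 records, 96 total quantity, 169.13 avg price
  Furniture: 3 records, 194 total quantity, 1056.43 avg price
  Garden: 1 records, 8 total quantity, 749.28 avg price
  Sports: 1 records, 11 total quantity, 1848.86 avg price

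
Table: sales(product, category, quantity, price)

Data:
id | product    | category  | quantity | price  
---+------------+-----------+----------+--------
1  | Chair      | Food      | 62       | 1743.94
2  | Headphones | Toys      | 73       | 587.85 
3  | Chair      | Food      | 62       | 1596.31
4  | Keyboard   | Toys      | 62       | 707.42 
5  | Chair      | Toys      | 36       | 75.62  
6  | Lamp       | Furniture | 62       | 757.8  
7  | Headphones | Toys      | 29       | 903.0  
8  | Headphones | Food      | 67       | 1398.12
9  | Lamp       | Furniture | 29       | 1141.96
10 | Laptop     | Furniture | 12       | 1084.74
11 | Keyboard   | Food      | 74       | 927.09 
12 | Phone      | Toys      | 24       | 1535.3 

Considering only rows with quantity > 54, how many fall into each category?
SELECT category, COUNT(*)
FROM sales
WHERE quantity > 54
GROUP BY category

Note: WHERE filters rows before grouping.

Result:
  Food: 4
  Furniture: 1
  Toys: 2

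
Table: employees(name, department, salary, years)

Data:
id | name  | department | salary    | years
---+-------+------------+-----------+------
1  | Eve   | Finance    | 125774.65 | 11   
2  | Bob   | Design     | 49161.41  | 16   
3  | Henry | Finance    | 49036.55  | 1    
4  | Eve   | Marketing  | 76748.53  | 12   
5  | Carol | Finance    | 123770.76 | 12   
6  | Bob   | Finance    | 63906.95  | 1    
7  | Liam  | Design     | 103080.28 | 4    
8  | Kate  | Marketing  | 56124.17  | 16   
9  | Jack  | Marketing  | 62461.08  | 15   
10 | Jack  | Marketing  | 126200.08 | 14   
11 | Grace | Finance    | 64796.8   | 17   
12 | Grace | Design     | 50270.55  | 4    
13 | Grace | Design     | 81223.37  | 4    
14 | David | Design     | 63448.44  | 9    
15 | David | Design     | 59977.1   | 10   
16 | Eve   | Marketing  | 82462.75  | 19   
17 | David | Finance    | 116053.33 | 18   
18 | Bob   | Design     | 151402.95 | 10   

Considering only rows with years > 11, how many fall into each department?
SELECT department, COUNT(*)
FROM employees
WHERE years > 11
GROUP BY department

Note: WHERE filters rows before grouping.

Result:
  Design: 1
  Finance: 3
  Marketing: 5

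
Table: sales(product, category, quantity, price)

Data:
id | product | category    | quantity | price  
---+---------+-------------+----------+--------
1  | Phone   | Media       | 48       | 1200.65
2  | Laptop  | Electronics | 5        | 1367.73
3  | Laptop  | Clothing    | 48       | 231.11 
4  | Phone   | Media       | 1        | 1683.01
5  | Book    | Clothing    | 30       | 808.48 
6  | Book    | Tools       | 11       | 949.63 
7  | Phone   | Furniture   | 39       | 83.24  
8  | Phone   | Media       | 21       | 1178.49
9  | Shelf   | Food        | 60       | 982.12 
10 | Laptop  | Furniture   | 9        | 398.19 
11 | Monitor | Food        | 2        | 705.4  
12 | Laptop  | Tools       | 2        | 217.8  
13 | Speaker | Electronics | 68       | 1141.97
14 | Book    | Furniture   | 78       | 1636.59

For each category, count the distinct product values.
SELECT category, COUNT(DISTINCT product)
FROM sales
GROUP BY category

Result:
  Clothing: 2 distinct
  Electronics: 2 distinct
  Food: 2 distinct
  Furniture: 3 distinct
  Media: 1 distinct
  Tools: 2 distinct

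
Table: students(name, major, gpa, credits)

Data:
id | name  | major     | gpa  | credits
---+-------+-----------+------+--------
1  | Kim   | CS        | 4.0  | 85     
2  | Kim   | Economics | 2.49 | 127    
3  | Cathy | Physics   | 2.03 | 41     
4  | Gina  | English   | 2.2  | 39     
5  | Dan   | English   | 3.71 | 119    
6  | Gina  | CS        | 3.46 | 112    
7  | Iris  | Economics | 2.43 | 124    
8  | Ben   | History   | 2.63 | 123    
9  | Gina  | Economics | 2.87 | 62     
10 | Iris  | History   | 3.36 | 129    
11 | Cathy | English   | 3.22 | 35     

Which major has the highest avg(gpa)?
SELECT major, AVG(gpa) as val
FROM students
GROUP BY major
ORDER BY val DESC
LIMIT 1

Result: CS with avg(gpa) = 3.73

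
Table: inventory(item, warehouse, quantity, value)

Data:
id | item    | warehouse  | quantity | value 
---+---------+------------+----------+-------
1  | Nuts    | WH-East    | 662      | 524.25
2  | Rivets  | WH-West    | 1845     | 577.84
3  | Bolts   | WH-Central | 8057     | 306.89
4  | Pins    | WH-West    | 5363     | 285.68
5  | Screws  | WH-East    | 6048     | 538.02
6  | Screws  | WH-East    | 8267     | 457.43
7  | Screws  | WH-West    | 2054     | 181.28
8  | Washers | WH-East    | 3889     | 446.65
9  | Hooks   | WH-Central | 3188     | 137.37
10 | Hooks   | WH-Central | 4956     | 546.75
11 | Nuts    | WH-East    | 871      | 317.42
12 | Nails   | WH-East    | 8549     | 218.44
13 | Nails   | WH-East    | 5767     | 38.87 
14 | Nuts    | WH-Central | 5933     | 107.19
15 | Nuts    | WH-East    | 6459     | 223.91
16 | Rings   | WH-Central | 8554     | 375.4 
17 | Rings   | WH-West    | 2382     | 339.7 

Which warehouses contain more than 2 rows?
SELECT warehouse, COUNT(*) as cnt
FROM inventory
GROUP BY warehouse
HAVING COUNT(*) > 2

Result:
  WH-Central: 5
  WH-East: 8
  WH-West: 4

Note: HAVING filters groups after aggregation, WHERE filters rows before.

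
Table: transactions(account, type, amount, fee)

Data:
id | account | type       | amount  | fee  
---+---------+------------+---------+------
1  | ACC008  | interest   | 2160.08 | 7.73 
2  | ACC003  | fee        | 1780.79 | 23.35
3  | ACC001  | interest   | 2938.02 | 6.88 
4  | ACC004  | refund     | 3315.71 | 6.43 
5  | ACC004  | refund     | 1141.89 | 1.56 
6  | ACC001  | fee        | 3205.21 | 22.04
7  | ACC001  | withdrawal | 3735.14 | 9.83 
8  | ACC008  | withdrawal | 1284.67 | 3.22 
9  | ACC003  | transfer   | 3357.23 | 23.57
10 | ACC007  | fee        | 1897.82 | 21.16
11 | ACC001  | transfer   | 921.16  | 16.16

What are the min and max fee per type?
SELECT type, MIN(fee), MAX(fee)
FROM transactions
GROUP BY type

Result:
  fee: min=21.16, max=23.35
  interest: min=6.88, max=7.73
  refund: min=1.56, max=6.43
  transfer: min=16.16, max=23.57
  withdrawal: min=3.22, max=9.83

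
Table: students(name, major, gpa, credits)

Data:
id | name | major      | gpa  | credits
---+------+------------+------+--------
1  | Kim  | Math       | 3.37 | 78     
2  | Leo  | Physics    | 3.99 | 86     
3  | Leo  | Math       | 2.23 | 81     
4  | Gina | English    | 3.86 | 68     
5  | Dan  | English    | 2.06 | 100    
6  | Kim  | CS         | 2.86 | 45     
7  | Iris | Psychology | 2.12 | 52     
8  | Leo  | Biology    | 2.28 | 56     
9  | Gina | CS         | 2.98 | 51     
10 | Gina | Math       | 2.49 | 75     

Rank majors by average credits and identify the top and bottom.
SELECT major, AVG(credits)
FROM students
GROUP BY major
ORDER BY AVG(credits)

All groups:
  CS: 48.00
  Psychology: 52.00
  Biology: 56.00
  Math: 78.00
  English: 84.00
  Physics: 86.00

Highest: Physics (86.00)
Lowest: CS (48.00)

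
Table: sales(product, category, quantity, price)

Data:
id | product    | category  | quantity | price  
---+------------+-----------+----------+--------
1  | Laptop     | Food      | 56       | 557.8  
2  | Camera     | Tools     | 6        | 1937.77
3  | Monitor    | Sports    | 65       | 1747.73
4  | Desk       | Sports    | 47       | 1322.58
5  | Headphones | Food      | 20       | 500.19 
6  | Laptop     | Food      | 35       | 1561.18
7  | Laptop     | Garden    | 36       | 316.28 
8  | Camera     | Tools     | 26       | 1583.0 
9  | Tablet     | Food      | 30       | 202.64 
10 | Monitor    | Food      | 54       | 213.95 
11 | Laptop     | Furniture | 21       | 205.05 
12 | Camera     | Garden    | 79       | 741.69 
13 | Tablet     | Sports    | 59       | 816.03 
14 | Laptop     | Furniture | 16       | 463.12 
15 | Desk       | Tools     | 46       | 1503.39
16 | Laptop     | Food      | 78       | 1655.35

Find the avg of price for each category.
SELECT category, AVG(price) as result
FROM sales
GROUP BY category

Result:
  Food: 781.85
  Furniture: 334.09
  Garden: 528.99
  Sports: 1295.45
  Tools: 1674.72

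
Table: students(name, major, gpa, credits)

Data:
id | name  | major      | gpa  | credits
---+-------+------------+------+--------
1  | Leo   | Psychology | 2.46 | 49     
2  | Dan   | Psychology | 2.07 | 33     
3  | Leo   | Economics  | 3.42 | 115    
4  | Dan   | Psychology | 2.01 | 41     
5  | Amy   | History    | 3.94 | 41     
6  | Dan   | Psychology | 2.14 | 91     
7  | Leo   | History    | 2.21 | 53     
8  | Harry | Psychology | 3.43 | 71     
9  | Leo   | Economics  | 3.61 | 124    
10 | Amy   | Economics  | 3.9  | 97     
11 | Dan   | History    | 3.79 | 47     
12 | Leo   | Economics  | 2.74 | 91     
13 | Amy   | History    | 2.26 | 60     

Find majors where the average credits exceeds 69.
SELECT major, AVG(credits)
FROM students
GROUP BY major
HAVING AVG(credits) > 69

Result:
  Economics: avg=106.75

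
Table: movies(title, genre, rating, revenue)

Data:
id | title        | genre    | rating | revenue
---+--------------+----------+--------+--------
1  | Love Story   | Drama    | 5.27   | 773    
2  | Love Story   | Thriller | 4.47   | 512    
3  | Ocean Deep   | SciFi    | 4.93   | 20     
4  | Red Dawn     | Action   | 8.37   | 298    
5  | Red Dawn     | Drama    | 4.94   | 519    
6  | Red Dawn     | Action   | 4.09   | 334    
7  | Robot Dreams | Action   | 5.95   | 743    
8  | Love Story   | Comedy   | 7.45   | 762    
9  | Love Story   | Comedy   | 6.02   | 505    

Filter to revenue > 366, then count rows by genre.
SELECT genre, COUNT(*)
FROM movies
WHERE revenue > 366
GROUP BY genre

Note: WHERE filters rows before grouping.

Result:
  Action: 1
  Comedy: 2
  Drama: 2
  Thriller: 1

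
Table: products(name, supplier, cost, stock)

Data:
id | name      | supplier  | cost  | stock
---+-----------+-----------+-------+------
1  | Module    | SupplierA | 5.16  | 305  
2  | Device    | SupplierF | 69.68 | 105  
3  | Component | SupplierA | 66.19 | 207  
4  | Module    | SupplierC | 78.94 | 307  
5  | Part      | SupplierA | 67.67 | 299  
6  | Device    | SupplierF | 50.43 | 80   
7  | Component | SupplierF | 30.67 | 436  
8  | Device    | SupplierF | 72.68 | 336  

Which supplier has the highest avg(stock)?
SELECT supplier, AVG(stock) as val
FROM products
GROUP BY supplier
ORDER BY val DESC
LIMIT 1

Result: SupplierC with avg(stock) = 307.00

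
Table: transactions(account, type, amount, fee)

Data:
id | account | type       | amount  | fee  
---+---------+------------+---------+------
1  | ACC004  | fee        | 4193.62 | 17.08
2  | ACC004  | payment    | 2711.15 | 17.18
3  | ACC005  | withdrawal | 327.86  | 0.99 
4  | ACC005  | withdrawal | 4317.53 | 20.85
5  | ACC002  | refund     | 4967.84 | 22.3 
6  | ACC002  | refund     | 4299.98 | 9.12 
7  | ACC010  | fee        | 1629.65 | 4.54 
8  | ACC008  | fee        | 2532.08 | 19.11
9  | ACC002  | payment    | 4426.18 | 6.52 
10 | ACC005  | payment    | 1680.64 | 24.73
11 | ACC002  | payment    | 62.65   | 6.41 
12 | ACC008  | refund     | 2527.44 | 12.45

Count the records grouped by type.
SELECT type, COUNT(*) as count
FROM transactions
GROUP BY type

Result:
  fee: 3
  payment: 4
  refund: 3
  withdrawal: 2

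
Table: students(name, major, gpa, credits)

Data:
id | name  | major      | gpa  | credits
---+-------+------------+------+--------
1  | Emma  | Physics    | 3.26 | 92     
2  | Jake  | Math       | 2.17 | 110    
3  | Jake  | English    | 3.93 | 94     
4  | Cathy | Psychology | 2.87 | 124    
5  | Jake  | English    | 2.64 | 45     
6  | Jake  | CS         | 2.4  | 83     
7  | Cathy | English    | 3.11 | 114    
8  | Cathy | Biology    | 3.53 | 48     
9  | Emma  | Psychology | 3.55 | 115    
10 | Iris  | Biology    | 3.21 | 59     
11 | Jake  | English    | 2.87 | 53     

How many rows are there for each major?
SELECT major, COUNT(*) as count
FROM students
GROUP BY major

Result:
  Biology: 2
  CS: 1
  English: 4
  Math: 1
  Physics: 1
  Psychology: 2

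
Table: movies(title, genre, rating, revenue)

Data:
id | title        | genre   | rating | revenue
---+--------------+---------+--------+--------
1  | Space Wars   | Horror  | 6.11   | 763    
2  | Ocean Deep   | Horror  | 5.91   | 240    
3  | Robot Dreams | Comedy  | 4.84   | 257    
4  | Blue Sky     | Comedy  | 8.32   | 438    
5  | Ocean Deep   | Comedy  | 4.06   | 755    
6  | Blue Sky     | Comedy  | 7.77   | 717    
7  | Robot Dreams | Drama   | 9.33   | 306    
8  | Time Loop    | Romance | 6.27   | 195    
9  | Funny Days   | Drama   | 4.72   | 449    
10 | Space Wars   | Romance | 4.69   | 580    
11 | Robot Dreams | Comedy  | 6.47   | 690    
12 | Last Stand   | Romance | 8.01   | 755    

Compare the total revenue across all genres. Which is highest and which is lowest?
SELECT genre, SUM(revenue)
FROM movies
GROUP BY genre
ORDER BY SUM(revenue)

All groups:
  Drama: 755
  Horror: 1003
  Romance: 1530
  Comedy: 2857

Highest: Comedy (2857)
Lowest: Drama (755)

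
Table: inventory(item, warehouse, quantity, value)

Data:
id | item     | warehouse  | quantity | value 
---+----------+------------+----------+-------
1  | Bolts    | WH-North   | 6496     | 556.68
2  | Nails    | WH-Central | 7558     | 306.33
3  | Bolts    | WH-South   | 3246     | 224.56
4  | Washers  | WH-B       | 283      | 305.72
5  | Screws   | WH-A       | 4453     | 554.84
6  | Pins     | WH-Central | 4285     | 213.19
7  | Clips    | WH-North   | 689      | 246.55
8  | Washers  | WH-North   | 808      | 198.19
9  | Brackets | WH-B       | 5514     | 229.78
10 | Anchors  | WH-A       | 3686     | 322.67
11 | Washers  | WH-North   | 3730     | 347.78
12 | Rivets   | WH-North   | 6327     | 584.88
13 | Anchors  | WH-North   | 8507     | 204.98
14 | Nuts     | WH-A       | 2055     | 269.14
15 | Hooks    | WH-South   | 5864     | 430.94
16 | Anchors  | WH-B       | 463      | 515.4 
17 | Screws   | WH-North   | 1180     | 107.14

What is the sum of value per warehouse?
SELECT warehouse, SUM(value) as result
FROM inventory
GROUP BY warehouse

Result:
  WH-A: 1146.65
  WH-B: 1050.90
  WH-Central: 519.52
  WH-North: 2246.20
  WH-South: 655.50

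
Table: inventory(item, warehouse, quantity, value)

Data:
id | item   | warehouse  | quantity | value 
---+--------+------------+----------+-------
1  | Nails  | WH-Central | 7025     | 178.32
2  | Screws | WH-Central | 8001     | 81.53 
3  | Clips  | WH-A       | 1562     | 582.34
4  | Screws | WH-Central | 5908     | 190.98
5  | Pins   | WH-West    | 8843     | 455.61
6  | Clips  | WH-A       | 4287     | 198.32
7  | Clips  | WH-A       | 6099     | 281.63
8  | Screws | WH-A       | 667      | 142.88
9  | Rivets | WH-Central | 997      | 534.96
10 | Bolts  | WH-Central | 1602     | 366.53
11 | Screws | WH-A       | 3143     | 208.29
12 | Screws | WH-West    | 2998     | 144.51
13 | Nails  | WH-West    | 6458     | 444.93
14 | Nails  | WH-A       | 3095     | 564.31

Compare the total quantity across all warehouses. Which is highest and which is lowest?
SELECT warehouse, SUM(quantity)
FROM inventory
GROUP BY warehouse
ORDER BY SUM(quantity)

All groups:
  WH-West: 18299
  WH-A: 18853
  WH-Central: 23533

Highest: WH-Central (23533)
Lowest: WH-West (18299)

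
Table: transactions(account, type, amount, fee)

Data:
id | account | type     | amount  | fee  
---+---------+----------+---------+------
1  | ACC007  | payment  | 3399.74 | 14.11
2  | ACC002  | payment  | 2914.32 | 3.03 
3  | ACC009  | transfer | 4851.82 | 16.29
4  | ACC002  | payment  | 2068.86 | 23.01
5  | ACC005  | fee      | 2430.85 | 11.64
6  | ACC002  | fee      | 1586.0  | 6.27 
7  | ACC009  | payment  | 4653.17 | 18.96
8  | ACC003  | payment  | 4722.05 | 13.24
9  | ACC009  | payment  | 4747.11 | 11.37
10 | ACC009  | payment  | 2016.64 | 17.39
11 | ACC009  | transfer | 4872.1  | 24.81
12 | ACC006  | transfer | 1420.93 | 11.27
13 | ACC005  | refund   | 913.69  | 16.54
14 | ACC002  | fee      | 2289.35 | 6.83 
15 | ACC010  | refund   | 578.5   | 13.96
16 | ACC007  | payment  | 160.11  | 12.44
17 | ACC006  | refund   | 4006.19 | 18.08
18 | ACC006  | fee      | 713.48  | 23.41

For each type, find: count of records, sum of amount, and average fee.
SELECT type,
       COUNT(*) as cnt,
       SUM(amount) as total_amount,
       AVG(fee) as avg_fee
FROM transactions
GROUP BY type

Result:
  fee: 4 records, 7019.68 total amount, 12.04 avg fee
  payment: 8 records, 24682.00 total amount, 14.19 avg fee
  refund: 3 records, 5498.38 total amount, 16.19 avg fee
  transfer: 3 records, 11144.85 total amount, 17.46 avg fee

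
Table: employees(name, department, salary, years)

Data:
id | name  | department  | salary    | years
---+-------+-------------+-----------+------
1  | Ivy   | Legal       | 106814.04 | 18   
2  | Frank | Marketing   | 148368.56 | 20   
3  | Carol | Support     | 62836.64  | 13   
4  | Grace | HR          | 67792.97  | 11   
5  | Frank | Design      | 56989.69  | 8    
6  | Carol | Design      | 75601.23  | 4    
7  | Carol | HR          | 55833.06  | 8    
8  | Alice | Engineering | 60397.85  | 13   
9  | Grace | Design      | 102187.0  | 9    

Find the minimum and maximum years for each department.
SELECT department, MIN(years), MAX(years)
FROM employees
GROUP BY department

Result:
  Design: min=4, max=9
  Engineering: min=13, max=13
  HR: min=8, max=11
  Legal: min=18, max=18
  Marketing: min=20, max=20
  Support: min=13, max=13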